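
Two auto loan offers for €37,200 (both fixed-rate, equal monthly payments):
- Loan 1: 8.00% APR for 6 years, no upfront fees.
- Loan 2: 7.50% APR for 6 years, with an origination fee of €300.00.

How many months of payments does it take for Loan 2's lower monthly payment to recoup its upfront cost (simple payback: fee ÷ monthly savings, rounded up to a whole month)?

Loan 1: at 8.00% the monthly rate is 0.0066667, so the payment is 37,200 × 0.0066667 / (1 − 1.0066667^−72) = €652.24.
Loan 2: at 7.50% the monthly rate is 0.0062500, so the payment is 37,200 × 0.0062500 / (1 − 1.0062500^−72) = €643.19.
Monthly savings = €652.24 − €643.19 = €9.05.
Break-even = €300.00 / €9.05 = 33.15 → 34 months.

34 months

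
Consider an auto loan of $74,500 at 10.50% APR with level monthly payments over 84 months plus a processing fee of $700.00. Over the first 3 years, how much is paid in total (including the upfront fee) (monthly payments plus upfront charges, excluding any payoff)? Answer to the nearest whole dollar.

$45,920

At 10.50% the monthly rate is 0.0087500, so the payment is 74,500 × 0.0087500 / (1 − 1.0087500^−84) = $1,256.12.
Total outlay = 36 × $1,256.12 + $700.00 = $45,920.32.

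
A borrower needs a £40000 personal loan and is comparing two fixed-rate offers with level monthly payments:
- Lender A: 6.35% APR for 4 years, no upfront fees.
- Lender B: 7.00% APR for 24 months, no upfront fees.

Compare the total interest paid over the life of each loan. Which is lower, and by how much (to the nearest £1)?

Lender B by £2,418

Lender A: monthly rate = 6.35%/12 = 0.0052917; payment = 40,000 × 0.0052917 / (1 − (1+0.0052917)^−48) = £945.83.
Total interest on Lender A = 48 × £945.83 − £40,000 = £5,399.84.
Lender B: monthly rate = 7%/12 = 0.0058333; payment = 40,000 × 0.0058333 / (1 − (1+0.0058333)^−24) = £1,790.90.
Total interest on Lender B = 24 × £1,790.90 − £40,000 = £2,981.60.
Lender B is lower by £2,418.24.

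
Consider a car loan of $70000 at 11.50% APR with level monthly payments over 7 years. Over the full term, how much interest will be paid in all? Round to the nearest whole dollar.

$32,232

At 11.50% the monthly rate is 0.0095833, so the payment is 70,000 × 0.0095833 / (1 − 1.0095833^−84) = $1,217.05.
Total paid = 84 × $1,217.05 = $102,232.20; interest = $102,232.20 − $70,000 = $32,232.20.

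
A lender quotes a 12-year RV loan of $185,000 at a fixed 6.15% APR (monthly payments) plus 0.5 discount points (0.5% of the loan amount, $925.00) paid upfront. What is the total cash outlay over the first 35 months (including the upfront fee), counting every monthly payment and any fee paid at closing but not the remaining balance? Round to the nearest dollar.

Monthly rate = 6.15%/12 = 0.0051250; payment = 185,000 × 0.0051250 / (1 − (1+0.0051250)^−144) = $1,819.72.
Total outlay = 35 × $1,819.72 + $925.00 = $64,615.20.

$64,615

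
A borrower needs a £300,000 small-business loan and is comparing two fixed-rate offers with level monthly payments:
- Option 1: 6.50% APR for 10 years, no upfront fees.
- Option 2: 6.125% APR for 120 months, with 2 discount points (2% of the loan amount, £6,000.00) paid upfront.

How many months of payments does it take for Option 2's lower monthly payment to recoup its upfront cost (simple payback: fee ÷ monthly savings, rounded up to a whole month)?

Option 1: at 6.50% the monthly rate is 0.0054167, so the payment is 300,000 × 0.0054167 / (1 − 1.0054167^−120) = £3,406.44.
Option 2: monthly rate = 6.125%/12 = 0.0051042; payment = 300,000 × 0.0051042 / (1 − (1+0.0051042)^−120) = £3,349.48.
Monthly savings = £3,406.44 − £3,349.48 = £56.96.
Break-even = £6,000.00 / £56.96 = 105.34 → 106 months.

106 months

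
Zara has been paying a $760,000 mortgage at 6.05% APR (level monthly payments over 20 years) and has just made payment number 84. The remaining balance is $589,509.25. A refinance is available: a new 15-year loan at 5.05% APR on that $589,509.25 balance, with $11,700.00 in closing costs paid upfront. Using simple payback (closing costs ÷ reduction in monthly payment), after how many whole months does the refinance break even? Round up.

15 months

Current payment = 760,000 × 6.05%/12 / (1 − (1+0.0050417)^−240) = $5,466.82.
Refinanced payment = 589,509.25 × 0.0042083 / (1 − (1+0.0042083)^−180) = $4,677.17.
Monthly savings = $5,466.82 − $4,677.17 = $789.65.
Break-even = $11,700.00 / $789.65 = 14.82 → 15 months.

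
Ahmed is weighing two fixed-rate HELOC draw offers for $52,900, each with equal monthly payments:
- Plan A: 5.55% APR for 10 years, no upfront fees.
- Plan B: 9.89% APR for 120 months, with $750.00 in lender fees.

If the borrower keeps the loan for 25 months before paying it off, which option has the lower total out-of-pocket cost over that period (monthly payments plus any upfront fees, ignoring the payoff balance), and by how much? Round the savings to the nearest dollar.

Plan A by $3,761

Plan A: monthly rate = 5.55%/12 = 0.0046250; payment = 52,900 × 0.0046250 / (1 − (1+0.0046250)^−120) = $575.42.
Plan B: at 9.89% the monthly rate is 0.0082417, so the payment is 52,900 × 0.0082417 / (1 − 1.0082417^−120) = $695.86.
Over 25 months: Plan A costs 25 × $575.42 = $14,385.50; Plan B costs 25 × $695.86 + $750.00 = $18,146.50.
Plan A is cheaper by $18,146.50 − $14,385.50 = $3,761.00.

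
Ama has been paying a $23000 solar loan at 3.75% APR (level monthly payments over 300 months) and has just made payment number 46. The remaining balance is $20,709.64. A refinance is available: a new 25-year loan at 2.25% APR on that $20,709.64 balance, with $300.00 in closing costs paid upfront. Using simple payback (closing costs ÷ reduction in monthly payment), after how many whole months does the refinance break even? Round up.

Current payment = 23,000 × 3.75%/12 / (1 − (1+0.0031250)^−300) = $118.25.
Refinanced payment = 20,709.64 × 0.0018750 / (1 − (1+0.0018750)^−300) = $90.32.
Monthly savings = $118.25 − $90.32 = $27.93.
Break-even = $300.00 / $27.93 = 10.74 → 11 months.

11 months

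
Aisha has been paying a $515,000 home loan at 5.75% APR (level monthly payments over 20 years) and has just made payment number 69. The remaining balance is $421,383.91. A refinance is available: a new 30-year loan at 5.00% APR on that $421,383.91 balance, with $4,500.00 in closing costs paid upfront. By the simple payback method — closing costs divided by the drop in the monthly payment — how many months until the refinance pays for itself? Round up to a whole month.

Current payment = 515,000 × 5.75%/12 / (1 − (1+0.0047917)^−240) = $3,615.73.
Refinanced payment = 421,383.91 × 0.0041667 / (1 − (1+0.0041667)^−360) = $2,262.08.
Monthly savings = $3,615.73 − $2,262.08 = $1,353.65.
Break-even = $4,500.00 / $1,353.65 = 3.32 → 4 months.

4 months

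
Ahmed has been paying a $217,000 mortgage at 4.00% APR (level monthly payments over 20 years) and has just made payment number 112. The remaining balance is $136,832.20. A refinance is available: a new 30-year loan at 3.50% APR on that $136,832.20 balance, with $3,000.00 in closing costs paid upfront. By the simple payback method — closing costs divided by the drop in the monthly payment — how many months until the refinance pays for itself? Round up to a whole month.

5 months

Current payment = 217,000 × 4%/12 / (1 − (1+0.0033333)^−240) = $1,314.98.
Refinanced payment = 136,832.20 × 0.0029167 / (1 − (1+0.0029167)^−360) = $614.44.
Monthly savings = $1,314.98 − $614.44 = $700.54.
Break-even = $3,000.00 / $700.54 = 4.28 → 5 months.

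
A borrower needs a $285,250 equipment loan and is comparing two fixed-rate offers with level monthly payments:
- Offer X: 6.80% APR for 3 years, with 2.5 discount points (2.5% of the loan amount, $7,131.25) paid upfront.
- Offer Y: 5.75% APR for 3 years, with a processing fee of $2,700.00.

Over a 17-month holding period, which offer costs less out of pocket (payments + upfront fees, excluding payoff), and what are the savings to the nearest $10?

Offer Y by $6,740

Offer X: monthly rate = 6.8%/12 = 0.0056667; payment = 285,250 × 0.0056667 / (1 − (1+0.0056667)^−36) = $8,781.63.
Offer Y: monthly rate = 5.75%/12 = 0.0047917; payment = 285,250 × 0.0047917 / (1 − (1+0.0047917)^−36) = $8,645.58.
Over 17 months: Offer X costs 17 × $8,781.63 + $7,131.25 = $156,418.96; Offer Y costs 17 × $8,645.58 + $2,700.00 = $149,674.86.
Offer Y is cheaper by $156,418.96 − $149,674.86 = $6,744.10.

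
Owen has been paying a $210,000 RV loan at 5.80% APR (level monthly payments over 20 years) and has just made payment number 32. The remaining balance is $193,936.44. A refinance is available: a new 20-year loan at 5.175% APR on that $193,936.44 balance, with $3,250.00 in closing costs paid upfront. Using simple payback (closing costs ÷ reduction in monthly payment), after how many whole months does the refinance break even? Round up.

18 months

Current payment = 210,000 × 5.8%/12 / (1 − (1+0.0048333)^−240) = $1,480.38.
Refinanced payment = 193,936.44 × 0.0043125 / (1 − (1+0.0043125)^−240) = $1,298.72.
Monthly savings = $1,480.38 − $1,298.72 = $181.66.
Break-even = $3,250.00 / $181.66 = 17.89 → 18 months.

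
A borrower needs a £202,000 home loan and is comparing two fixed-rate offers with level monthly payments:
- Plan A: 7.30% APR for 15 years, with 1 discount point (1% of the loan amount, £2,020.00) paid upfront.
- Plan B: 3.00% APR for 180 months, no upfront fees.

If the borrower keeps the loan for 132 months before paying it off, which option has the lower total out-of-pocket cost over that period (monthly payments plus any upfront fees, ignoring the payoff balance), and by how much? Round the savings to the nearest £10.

Plan A: at 7.30% the monthly rate is 0.0060833, so the payment is 202,000 × 0.0060833 / (1 − 1.0060833^−180) = £1,849.68.
Plan B: monthly rate = 3%/12 = 0.0025000; payment = 202,000 × 0.0025000 / (1 − (1+0.0025000)^−180) = £1,394.97.
Over 132 months: Plan A costs 132 × £1,849.68 + £2,020.00 = £246,177.76; Plan B costs 132 × £1,394.97 = £184,136.04.
Plan B is cheaper by £246,177.76 − £184,136.04 = £62,041.72.

Plan B by £62,040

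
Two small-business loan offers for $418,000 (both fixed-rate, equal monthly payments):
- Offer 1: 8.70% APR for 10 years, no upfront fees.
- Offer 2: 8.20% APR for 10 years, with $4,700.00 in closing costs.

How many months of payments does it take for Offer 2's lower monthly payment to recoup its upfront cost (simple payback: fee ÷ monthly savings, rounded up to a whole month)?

Offer 1: monthly rate = 8.7%/12 = 0.0072500; payment = 418,000 × 0.0072500 / (1 − (1+0.0072500)^−120) = $5,227.42.
Offer 2: monthly rate = 8.2%/12 = 0.0068333; payment = 418,000 × 0.0068333 / (1 − (1+0.0068333)^−120) = $5,115.78.
Monthly savings = $5,227.42 − $5,115.78 = $111.64.
Break-even = $4,700.00 / $111.64 = 42.10 → 43 months.

43 months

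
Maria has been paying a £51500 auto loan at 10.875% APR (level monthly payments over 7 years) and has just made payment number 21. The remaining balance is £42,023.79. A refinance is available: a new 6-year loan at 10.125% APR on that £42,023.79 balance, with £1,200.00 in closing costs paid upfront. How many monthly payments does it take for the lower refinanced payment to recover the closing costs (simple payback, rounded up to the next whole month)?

13 months

Current payment = 51,500 × 10.875%/12 / (1 − (1+0.0090625)^−84) = £878.42.
Refinanced payment = 42,023.79 × 0.0084375 / (1 − (1+0.0084375)^−72) = £781.18.
Monthly savings = £878.42 − £781.18 = £97.24.
Break-even = £1,200.00 / £97.24 = 12.34 → 13 months.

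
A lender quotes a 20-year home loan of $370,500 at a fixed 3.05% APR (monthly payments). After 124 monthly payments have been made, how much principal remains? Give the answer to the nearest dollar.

With monthly rate i = 3.05%/12 = 0.0025417, the balance after k of n payments is P · [(1+i)^n − (1+i)^k] / [(1+i)^n − 1].
(1+0.0025417)^240 = 1.83900764 and (1+0.0025417)^124 = 1.36993983, so the balance is 370,500 × (1.83900764 − 1.36993983) / (1.83900764 − 1) = $207,137.12.

$207,137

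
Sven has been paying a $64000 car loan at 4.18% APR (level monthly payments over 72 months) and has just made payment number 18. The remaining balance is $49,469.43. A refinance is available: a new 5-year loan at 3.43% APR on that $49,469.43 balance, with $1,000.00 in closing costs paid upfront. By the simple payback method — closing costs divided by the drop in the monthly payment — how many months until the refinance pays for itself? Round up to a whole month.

10 months

Current payment = 64,000 × 4.18%/12 / (1 − (1+0.0034833)^−72) = $1,006.55.
Refinanced payment = 49,469.43 × 0.0028583 / (1 − (1+0.0028583)^−60) = $898.39.
Monthly savings = $1,006.55 − $898.39 = $108.16.
Break-even = $1,000.00 / $108.16 = 9.25 → 10 months.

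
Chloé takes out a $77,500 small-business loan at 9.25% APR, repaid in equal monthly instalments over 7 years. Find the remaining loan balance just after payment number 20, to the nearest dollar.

With monthly rate i = 9.25%/12 = 0.0077083, the balance after k of n payments is P · [(1+i)^n − (1+i)^k] / [(1+i)^n − 1].
(1+0.0077083)^84 = 1.90601977 and (1+0.0077083)^20 = 1.16599584, so the balance is 77,500 × (1.90601977 − 1.16599584) / (1.90601977 − 1) = $63,300.89.

$63,301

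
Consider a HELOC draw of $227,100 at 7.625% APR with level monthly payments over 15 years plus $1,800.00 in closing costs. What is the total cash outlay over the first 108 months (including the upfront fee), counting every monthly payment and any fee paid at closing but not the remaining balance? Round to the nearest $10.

At 7.625% the monthly rate is 0.0063542, so the payment is 227,100 × 0.0063542 / (1 − 1.0063542^−180) = $2,121.41.
Total outlay = 108 × $2,121.41 + $1,800.00 = $230,912.28.

$230,910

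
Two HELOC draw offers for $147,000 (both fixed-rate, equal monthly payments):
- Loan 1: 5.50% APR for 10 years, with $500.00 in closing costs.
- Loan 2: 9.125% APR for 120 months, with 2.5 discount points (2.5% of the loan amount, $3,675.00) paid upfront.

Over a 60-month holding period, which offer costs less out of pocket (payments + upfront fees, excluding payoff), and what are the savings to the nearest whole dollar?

Loan 1: monthly rate = 5.5%/12 = 0.0045833; payment = 147,000 × 0.0045833 / (1 − (1+0.0045833)^−120) = $1,595.34.
Loan 2: at 9.125% the monthly rate is 0.0076042, so the payment is 147,000 × 0.0076042 / (1 − 1.0076042^−120) = $1,872.09.
Over 60 months: Loan 1 costs 60 × $1,595.34 + $500.00 = $96,220.40; Loan 2 costs 60 × $1,872.09 + $3,675.00 = $116,000.40.
Loan 1 is cheaper by $116,000.40 − $96,220.40 = $19,780.00.

Loan 1 by $19,780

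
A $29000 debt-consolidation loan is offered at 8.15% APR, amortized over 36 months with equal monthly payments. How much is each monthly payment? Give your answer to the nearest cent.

$910.76

At 8.15% the monthly rate is 0.0067917, so the payment is 29,000 × 0.0067917 / (1 − 1.0067917^−36) = $910.76.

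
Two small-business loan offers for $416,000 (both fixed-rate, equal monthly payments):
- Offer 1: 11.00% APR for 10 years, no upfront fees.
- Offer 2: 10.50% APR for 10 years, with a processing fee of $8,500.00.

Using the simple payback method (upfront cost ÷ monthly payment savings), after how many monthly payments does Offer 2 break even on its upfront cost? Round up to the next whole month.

Offer 1: at 11.00% the monthly rate is 0.0091667, so the payment is 416,000 × 0.0091667 / (1 − 1.0091667^−120) = $5,730.40.
Offer 2: monthly rate = 10.5%/12 = 0.0087500; payment = 416,000 × 0.0087500 / (1 − (1+0.0087500)^−120) = $5,613.30.
Monthly savings = $5,730.40 − $5,613.30 = $117.10.
Break-even = $8,500.00 / $117.10 = 72.59 → 73 months.

73 months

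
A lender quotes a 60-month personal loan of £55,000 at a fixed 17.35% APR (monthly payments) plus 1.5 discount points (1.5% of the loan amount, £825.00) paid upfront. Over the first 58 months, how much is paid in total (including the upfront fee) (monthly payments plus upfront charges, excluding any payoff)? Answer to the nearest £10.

£80,710

At 17.35% the monthly rate is 0.0144583, so the payment is 55,000 × 0.0144583 / (1 − 1.0144583^−60) = £1,377.26.
Total outlay = 58 × £1,377.26 + £825.00 = £80,706.08.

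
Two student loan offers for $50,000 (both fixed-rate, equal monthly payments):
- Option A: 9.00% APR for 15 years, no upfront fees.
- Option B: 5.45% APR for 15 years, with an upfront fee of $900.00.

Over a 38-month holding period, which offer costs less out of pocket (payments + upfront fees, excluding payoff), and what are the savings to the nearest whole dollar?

Option B by $2,897

Option A: at 9.00% the monthly rate is 0.0075000, so the payment is 50,000 × 0.0075000 / (1 − 1.0075000^−180) = $507.13.
Option B: monthly rate = 5.45%/12 = 0.0045417; payment = 50,000 × 0.0045417 / (1 − (1+0.0045417)^−180) = $407.22.
Over 38 months: Option A costs 38 × $507.13 = $19,270.94; Option B costs 38 × $407.22 + $900.00 = $16,374.36.
Option B is cheaper by $19,270.94 − $16,374.36 = $2,896.58.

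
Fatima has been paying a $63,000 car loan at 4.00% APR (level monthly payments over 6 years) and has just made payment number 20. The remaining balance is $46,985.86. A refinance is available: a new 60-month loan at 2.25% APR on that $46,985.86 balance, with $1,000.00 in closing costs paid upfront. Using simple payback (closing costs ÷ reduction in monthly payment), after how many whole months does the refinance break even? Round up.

Current payment = 63,000 × 4%/12 / (1 − (1+0.0033333)^−72) = $985.65.
Refinanced payment = 46,985.86 × 0.0018750 / (1 − (1+0.0018750)^−60) = $828.71.
Monthly savings = $985.65 − $828.71 = $156.94.
Break-even = $1,000.00 / $156.94 = 6.37 → 7 months.

7 months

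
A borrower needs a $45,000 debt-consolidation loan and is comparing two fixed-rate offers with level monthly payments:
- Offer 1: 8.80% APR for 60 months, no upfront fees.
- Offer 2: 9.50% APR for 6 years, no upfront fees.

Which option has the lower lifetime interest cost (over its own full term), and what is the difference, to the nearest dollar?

Offer 1: monthly rate = 8.8%/12 = 0.0073333; payment = 45,000 × 0.0073333 / (1 − (1+0.0073333)^−60) = $929.76.
Total interest on Offer 1 = 60 × $929.76 − $45,000 = $10,785.60.
Offer 2: at 9.50% the monthly rate is 0.0079167, so the payment is 45,000 × 0.0079167 / (1 − 1.0079167^−72) = $822.36.
Total interest on Offer 2 = 72 × $822.36 − $45,000 = $14,209.92.
Offer 1 is lower by $3,424.32.

Offer 1 by $3,424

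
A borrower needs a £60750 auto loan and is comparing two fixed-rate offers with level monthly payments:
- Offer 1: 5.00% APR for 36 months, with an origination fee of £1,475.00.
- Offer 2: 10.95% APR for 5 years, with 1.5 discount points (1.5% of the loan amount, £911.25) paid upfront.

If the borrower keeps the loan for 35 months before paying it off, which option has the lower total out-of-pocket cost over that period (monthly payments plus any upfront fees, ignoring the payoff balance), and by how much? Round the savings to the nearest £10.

Offer 1: monthly rate = 5%/12 = 0.0041667; payment = 60,750 × 0.0041667 / (1 − (1+0.0041667)^−36) = £1,820.73.
Offer 2: at 10.95% the monthly rate is 0.0091250, so the payment is 60,750 × 0.0091250 / (1 − 1.0091250^−60) = £1,319.34.
Over 35 months: Offer 1 costs 35 × £1,820.73 + £1,475.00 = £65,200.55; Offer 2 costs 35 × £1,319.34 + £911.25 = £47,088.15.
Offer 2 is cheaper by £65,200.55 − £47,088.15 = £18,112.40.

Offer 2 by £18,110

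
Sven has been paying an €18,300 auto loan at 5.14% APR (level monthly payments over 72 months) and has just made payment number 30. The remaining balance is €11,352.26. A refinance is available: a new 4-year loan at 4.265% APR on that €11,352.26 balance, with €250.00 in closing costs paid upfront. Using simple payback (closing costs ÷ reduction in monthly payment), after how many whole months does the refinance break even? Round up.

7 months

Current payment = 18,300 × 5.14%/12 / (1 − (1+0.0042833)^−72) = €295.91.
Refinanced payment = 11,352.26 × 0.0035542 / (1 − (1+0.0035542)^−48) = €257.67.
Monthly savings = €295.91 − €257.67 = €38.24.
Break-even = €250.00 / €38.24 = 6.54 → 7 months.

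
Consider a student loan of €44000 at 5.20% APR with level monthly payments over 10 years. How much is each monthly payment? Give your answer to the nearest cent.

Monthly rate = 5.2%/12 = 0.0043333; payment = 44,000 × 0.0043333 / (1 − (1+0.0043333)^−120) = €471.00.

€471.00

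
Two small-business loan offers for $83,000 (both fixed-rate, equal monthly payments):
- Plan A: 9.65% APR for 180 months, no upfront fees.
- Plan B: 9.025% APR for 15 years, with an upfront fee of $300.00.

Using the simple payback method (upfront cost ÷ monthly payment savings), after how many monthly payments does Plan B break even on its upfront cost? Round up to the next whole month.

Plan A: at 9.65% the monthly rate is 0.0080417, so the payment is 83,000 × 0.0080417 / (1 − 1.0080417^−180) = $874.23.
Plan B: at 9.025% the monthly rate is 0.0075208, so the payment is 83,000 × 0.0075208 / (1 − 1.0075208^−180) = $843.08.
Monthly savings = $874.23 − $843.08 = $31.15.
Break-even = $300.00 / $31.15 = 9.63 → 10 months.

10 months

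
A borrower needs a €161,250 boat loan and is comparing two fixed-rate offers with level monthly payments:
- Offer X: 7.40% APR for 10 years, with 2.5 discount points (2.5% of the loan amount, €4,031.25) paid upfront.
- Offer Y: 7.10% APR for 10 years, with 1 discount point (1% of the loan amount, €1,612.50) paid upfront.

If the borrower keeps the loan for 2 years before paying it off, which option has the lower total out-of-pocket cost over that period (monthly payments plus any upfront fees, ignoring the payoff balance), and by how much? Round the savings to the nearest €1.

Offer X: at 7.40% the monthly rate is 0.0061667, so the payment is 161,250 × 0.0061667 / (1 − 1.0061667^−120) = €1,905.66.
Offer Y: at 7.10% the monthly rate is 0.0059167, so the payment is 161,250 × 0.0059167 / (1 − 1.0059167^−120) = €1,880.57.
Over 24 months: Offer X costs 24 × €1,905.66 + €4,031.25 = €49,767.09; Offer Y costs 24 × €1,880.57 + €1,612.50 = €46,746.18.
Offer Y is cheaper by €49,767.09 − €46,746.18 = €3,020.91.

Offer Y by €3,021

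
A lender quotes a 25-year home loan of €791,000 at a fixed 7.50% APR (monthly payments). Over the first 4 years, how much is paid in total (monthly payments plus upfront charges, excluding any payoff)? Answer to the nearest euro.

€280,580

Monthly rate = 7.5%/12 = 0.0062500; payment = 791,000 × 0.0062500 / (1 − (1+0.0062500)^−300) = €5,845.42.
Total outlay = 48 × €5,845.42 = €280,580.16.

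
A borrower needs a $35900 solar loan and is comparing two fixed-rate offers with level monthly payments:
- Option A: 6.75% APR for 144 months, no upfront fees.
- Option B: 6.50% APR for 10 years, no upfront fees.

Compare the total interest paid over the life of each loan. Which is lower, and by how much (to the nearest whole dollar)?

Option B by $3,560

Option A: monthly rate = 6.75%/12 = 0.0056250; payment = 35,900 × 0.0056250 / (1 − (1+0.0056250)^−144) = $364.42.
Total interest on Option A = 144 × $364.42 − $35,900 = $16,576.48.
Option B: at 6.50% the monthly rate is 0.0054167, so the payment is 35,900 × 0.0054167 / (1 − 1.0054167^−120) = $407.64.
Total interest on Option B = 120 × $407.64 − $35,900 = $13,016.80.
Option B is lower by $3,559.68.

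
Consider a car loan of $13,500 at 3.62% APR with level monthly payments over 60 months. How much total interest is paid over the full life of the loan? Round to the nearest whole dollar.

Monthly rate = 3.62%/12 = 0.0030167; payment = 13,500 × 0.0030167 / (1 − (1+0.0030167)^−60) = $246.31.
Total paid = 60 × $246.31 = $14,778.60; interest = $14,778.60 − $13,500 = $1,278.60.

$1,279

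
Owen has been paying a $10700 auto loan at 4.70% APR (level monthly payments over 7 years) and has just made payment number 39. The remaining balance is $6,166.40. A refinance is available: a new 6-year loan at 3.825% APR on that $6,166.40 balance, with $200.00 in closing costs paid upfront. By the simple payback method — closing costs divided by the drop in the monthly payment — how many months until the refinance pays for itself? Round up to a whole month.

Current payment = 10,700 × 4.7%/12 / (1 − (1+0.0039167)^−84) = $149.73.
Refinanced payment = 6,166.40 × 0.0031875 / (1 − (1+0.0031875)^−72) = $95.98.
Monthly savings = $149.73 − $95.98 = $53.75.
Break-even = $200.00 / $53.75 = 3.72 → 4 months.

4 months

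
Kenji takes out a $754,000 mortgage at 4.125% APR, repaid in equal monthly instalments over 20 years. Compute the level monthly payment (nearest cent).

Monthly rate = 4.125%/12 = 0.0034375; payment = 754,000 × 0.0034375 / (1 − (1+0.0034375)^−240) = $4,618.91.

$4,618.91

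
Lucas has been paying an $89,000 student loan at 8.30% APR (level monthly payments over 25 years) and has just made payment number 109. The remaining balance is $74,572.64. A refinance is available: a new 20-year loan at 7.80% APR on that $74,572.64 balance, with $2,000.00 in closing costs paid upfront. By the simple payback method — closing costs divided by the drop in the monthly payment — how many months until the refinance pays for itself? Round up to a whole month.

Current payment = 89,000 × 8.3%/12 / (1 − (1+0.0069167)^−300) = $704.70.
Refinanced payment = 74,572.64 × 0.0065000 / (1 − (1+0.0065000)^−240) = $614.51.
Monthly savings = $704.70 − $614.51 = $90.19.
Break-even = $2,000.00 / $90.19 = 22.18 → 23 months.

23 months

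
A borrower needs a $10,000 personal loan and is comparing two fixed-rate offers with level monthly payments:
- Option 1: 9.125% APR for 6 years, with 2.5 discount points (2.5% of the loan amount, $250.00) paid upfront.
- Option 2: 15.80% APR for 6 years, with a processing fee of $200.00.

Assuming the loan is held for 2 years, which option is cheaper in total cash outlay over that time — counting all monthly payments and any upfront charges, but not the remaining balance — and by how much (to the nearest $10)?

Option 1: at 9.125% the monthly rate is 0.0076042, so the payment is 10,000 × 0.0076042 / (1 − 1.0076042^−72) = $180.88.
Option 2: at 15.80% the monthly rate is 0.0131667, so the payment is 10,000 × 0.0131667 / (1 − 1.0131667^−72) = $215.82.
Over 24 months: Option 1 costs 24 × $180.88 + $250.00 = $4,591.12; Option 2 costs 24 × $215.82 + $200.00 = $5,379.68.
Option 1 is cheaper by $5,379.68 − $4,591.12 = $788.56.

Option 1 by $790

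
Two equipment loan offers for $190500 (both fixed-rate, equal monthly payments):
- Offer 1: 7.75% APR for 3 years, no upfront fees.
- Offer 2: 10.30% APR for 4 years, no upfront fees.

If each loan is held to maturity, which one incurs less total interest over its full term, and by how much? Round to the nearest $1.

Offer 1 by $19,120

Offer 1: at 7.75% the monthly rate is 0.0064583, so the payment is 190,500 × 0.0064583 / (1 − 1.0064583^−36) = $5,947.63.
Total interest on Offer 1 = 36 × $5,947.63 − $190,500 = $23,614.68.
Offer 2: at 10.30% the monthly rate is 0.0085833, so the payment is 190,500 × 0.0085833 / (1 − 1.0085833^−48) = $4,859.06.
Total interest on Offer 2 = 48 × $4,859.06 − $190,500 = $42,734.88.
Offer 1 is lower by $19,120.20.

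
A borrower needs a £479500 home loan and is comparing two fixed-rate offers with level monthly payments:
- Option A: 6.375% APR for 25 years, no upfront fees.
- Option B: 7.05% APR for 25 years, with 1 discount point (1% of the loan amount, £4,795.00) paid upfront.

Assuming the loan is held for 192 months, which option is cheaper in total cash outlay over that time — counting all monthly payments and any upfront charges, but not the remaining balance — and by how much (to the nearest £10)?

Option A by £43,970

Option A: monthly rate = 6.375%/12 = 0.0053125; payment = 479,500 × 0.0053125 / (1 − (1+0.0053125)^−300) = £3,200.27.
Option B: monthly rate = 7.05%/12 = 0.0058750; payment = 479,500 × 0.0058750 / (1 − (1+0.0058750)^−300) = £3,404.32.
Over 192 months: Option A costs 192 × £3,200.27 = £614,451.84; Option B costs 192 × £3,404.32 + £4,795.00 = £658,424.44.
Option A is cheaper by £658,424.44 − £614,451.84 = £43,972.60.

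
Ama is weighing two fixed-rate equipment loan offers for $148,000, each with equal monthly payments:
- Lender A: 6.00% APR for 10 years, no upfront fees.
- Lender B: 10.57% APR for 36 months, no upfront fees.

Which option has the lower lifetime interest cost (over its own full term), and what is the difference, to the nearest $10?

Lender B by $23,820

Lender A: at 6.00% the monthly rate is 0.0050000, so the payment is 148,000 × 0.0050000 / (1 − 1.0050000^−120) = $1,643.10.
Total interest on Lender A = 120 × $1,643.10 − $148,000 = $49,172.00.
Lender B: at 10.57% the monthly rate is 0.0088083, so the payment is 148,000 × 0.0088083 / (1 − 1.0088083^−36) = $4,815.25.
Total interest on Lender B = 36 × $4,815.25 − $148,000 = $25,349.00.
Lender B is lower by $23,823.00.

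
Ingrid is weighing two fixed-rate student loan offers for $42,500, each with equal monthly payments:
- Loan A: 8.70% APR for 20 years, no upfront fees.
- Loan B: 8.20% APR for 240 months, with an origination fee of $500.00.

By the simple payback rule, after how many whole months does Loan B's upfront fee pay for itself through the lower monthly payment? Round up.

38 months

Loan A: monthly rate = 8.7%/12 = 0.0072500; payment = 42,500 × 0.0072500 / (1 − (1+0.0072500)^−240) = $374.22.
Loan B: monthly rate = 8.2%/12 = 0.0068333; payment = 42,500 × 0.0068333 / (1 − (1+0.0068333)^−240) = $360.80.
Monthly savings = $374.22 − $360.80 = $13.42.
Break-even = $500.00 / $13.42 = 37.26 → 38 months.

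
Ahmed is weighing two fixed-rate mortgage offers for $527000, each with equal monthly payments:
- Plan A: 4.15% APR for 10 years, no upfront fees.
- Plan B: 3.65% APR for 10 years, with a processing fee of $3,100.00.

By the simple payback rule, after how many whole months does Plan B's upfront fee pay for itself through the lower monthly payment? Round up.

25 months

Plan A: monthly rate = 4.15%/12 = 0.0034583; payment = 527,000 × 0.0034583 / (1 − (1+0.0034583)^−120) = $5,373.27.
Plan B: monthly rate = 3.65%/12 = 0.0030417; payment = 527,000 × 0.0030417 / (1 − (1+0.0030417)^−120) = $5,248.40.
Monthly savings = $5,373.27 − $5,248.40 = $124.87.
Break-even = $3,100.00 / $124.87 = 24.83 → 25 months.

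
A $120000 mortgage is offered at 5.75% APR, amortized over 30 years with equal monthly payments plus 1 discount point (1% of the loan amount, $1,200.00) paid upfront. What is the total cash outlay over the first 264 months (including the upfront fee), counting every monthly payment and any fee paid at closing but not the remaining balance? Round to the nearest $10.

At 5.75% the monthly rate is 0.0047917, so the payment is 120,000 × 0.0047917 / (1 − 1.0047917^−360) = $700.29.
Total outlay = 264 × $700.29 + $1,200.00 = $186,076.56.

$186,080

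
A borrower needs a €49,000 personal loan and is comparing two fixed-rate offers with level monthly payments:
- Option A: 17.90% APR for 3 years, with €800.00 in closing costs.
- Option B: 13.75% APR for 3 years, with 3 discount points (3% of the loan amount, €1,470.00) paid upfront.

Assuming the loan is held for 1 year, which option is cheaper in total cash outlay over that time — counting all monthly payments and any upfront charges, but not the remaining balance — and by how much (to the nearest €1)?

Option A: monthly rate = 17.9%/12 = 0.0149167; payment = 49,000 × 0.0149167 / (1 − (1+0.0149167)^−36) = €1,769.01.
Option B: at 13.75% the monthly rate is 0.0114583, so the payment is 49,000 × 0.0114583 / (1 − 1.0114583^−36) = €1,668.76.
Over 12 months: Option A costs 12 × €1,769.01 + €800.00 = €22,028.12; Option B costs 12 × €1,668.76 + €1,470.00 = €21,495.12.
Option B is cheaper by €22,028.12 − €21,495.12 = €533.00.

Option B by €533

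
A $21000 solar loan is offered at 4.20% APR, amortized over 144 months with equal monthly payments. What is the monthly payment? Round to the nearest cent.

$185.91

Monthly rate = 4.2%/12 = 0.0035000; payment = 21,000 × 0.0035000 / (1 − (1+0.0035000)^−144) = $185.91.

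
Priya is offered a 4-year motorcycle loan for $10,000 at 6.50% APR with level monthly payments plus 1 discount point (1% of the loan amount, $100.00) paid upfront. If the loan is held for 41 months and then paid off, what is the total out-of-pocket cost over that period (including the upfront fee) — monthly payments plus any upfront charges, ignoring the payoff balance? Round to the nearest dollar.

Monthly rate = 6.5%/12 = 0.0054167; payment = 10,000 × 0.0054167 / (1 − (1+0.0054167)^−48) = $237.15.
Total outlay = 41 × $237.15 + $100.00 = $9,823.15.

$9,823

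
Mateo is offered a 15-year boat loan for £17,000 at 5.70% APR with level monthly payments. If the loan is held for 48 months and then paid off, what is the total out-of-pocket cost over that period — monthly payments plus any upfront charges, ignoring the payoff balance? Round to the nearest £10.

£6,750

Monthly rate = 5.7%/12 = 0.0047500; payment = 17,000 × 0.0047500 / (1 − (1+0.0047500)^−180) = £140.71.
Total outlay = 48 × £140.71 = £6,754.08.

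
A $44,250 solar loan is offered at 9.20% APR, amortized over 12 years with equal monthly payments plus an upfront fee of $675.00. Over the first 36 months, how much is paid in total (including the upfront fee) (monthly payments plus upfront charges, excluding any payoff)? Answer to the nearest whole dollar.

$18,984

At 9.20% the monthly rate is 0.0076667, so the payment is 44,250 × 0.0076667 / (1 − 1.0076667^−144) = $508.58.
Total outlay = 36 × $508.58 + $675.00 = $18,983.88.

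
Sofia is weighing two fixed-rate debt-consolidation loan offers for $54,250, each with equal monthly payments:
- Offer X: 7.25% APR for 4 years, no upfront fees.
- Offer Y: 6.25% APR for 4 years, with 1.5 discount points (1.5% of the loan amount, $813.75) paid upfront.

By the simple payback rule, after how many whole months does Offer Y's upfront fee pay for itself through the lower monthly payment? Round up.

Offer X: at 7.25% the monthly rate is 0.0060417, so the payment is 54,250 × 0.0060417 / (1 − 1.0060417^−48) = $1,305.39.
Offer Y: monthly rate = 6.25%/12 = 0.0052083; payment = 54,250 × 0.0052083 / (1 − (1+0.0052083)^−48) = $1,280.29.
Monthly savings = $1,305.39 − $1,280.29 = $25.10.
Break-even = $813.75 / $25.10 = 32.42 → 33 months.

33 months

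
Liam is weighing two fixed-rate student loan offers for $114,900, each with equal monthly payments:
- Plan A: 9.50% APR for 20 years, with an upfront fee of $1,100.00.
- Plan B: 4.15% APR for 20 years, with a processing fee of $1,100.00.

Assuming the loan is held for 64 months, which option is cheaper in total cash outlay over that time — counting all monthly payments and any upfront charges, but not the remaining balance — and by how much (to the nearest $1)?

Plan B by $23,400

Plan A: at 9.50% the monthly rate is 0.0079167, so the payment is 114,900 × 0.0079167 / (1 − 1.0079167^−240) = $1,071.02.
Plan B: monthly rate = 4.15%/12 = 0.0034583; payment = 114,900 × 0.0034583 / (1 − (1+0.0034583)^−240) = $705.39.
Over 64 months: Plan A costs 64 × $1,071.02 + $1,100.00 = $69,645.28; Plan B costs 64 × $705.39 + $1,100.00 = $46,244.96.
Plan B is cheaper by $69,645.28 − $46,244.96 = $23,400.32.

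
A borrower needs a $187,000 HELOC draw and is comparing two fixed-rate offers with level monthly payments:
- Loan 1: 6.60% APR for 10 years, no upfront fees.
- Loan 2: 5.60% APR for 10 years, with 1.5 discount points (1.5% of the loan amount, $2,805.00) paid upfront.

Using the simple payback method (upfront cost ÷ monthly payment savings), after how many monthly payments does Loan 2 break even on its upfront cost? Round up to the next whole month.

30 months

Loan 1: monthly rate = 6.6%/12 = 0.0055000; payment = 187,000 × 0.0055000 / (1 − (1+0.0055000)^−120) = $2,132.87.
Loan 2: at 5.60% the monthly rate is 0.0046667, so the payment is 187,000 × 0.0046667 / (1 − 1.0046667^−120) = $2,038.72.
Monthly savings = $2,132.87 − $2,038.72 = $94.15.
Break-even = $2,805.00 / $94.15 = 29.79 → 30 months.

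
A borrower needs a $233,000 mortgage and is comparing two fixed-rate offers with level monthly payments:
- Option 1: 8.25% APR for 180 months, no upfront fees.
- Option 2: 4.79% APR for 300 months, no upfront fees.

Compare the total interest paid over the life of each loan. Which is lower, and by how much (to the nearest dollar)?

Option 2 by $6,755

Option 1: at 8.25% the monthly rate is 0.0068750, so the payment is 233,000 × 0.0068750 / (1 − 1.0068750^−180) = $2,260.43.
Total interest on Option 1 = 180 × $2,260.43 − $233,000 = $173,877.40.
Option 2: at 4.79% the monthly rate is 0.0039917, so the payment is 233,000 × 0.0039917 / (1 − 1.0039917^−300) = $1,333.74.
Total interest on Option 2 = 300 × $1,333.74 − $233,000 = $167,122.00.
Option 2 is lower by $6,755.40.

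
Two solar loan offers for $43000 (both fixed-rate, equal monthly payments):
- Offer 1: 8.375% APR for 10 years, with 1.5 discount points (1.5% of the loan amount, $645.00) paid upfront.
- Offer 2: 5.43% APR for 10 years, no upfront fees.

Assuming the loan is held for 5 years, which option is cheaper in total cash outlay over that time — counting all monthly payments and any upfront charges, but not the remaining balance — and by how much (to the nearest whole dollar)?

Offer 2 by $4,551

Offer 1: at 8.375% the monthly rate is 0.0069792, so the payment is 43,000 × 0.0069792 / (1 − 1.0069792^−120) = $530.27.
Offer 2: monthly rate = 5.43%/12 = 0.0045250; payment = 43,000 × 0.0045250 / (1 − (1+0.0045250)^−120) = $465.17.
Over 60 months: Offer 1 costs 60 × $530.27 + $645.00 = $32,461.20; Offer 2 costs 60 × $465.17 = $27,910.20.
Offer 2 is cheaper by $32,461.20 − $27,910.20 = $4,551.00.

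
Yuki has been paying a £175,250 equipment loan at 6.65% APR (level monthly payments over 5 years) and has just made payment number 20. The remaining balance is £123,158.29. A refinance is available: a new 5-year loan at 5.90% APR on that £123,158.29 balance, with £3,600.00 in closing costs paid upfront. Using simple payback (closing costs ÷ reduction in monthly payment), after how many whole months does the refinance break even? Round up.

Current payment = 175,250 × 6.65%/12 / (1 − (1+0.0055417)^−60) = £3,441.29.
Refinanced payment = 123,158.29 × 0.0049167 / (1 − (1+0.0049167)^−60) = £2,375.27.
Monthly savings = £3,441.29 − £2,375.27 = £1,066.02.
Break-even = £3,600.00 / £1,066.02 = 3.38 → 4 months.

4 months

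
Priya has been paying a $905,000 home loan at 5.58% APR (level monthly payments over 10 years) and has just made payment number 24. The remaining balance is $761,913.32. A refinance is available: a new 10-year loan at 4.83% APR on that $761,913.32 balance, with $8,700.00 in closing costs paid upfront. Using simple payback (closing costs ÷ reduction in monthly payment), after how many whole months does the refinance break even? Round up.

5 months

Current payment = 905,000 × 5.58%/12 / (1 − (1+0.0046500)^−120) = $9,857.54.
Refinanced payment = 761,913.32 × 0.0040250 / (1 − (1+0.0040250)^−120) = $8,018.11.
Monthly savings = $9,857.54 − $8,018.11 = $1,839.43.
Break-even = $8,700.00 / $1,839.43 = 4.73 → 5 months.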